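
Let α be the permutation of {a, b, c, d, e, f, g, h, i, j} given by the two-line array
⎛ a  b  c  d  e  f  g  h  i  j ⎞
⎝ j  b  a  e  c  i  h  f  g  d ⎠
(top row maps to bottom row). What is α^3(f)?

h

Tracing f → i → … returns to f after 4 steps, so f lies in a 4-cycle (f, i, g, h).
Stepping 3 places around the cycle: f → i → g → h.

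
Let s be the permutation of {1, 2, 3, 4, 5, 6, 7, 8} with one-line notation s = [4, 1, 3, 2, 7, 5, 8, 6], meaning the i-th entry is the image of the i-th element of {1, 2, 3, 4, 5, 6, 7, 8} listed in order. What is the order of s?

12

Writing s as disjoint cycles, the cycle lengths are 4, 3, 1.
Since disjoint cycles commute, ord(s) = lcm(4, 3) = 12.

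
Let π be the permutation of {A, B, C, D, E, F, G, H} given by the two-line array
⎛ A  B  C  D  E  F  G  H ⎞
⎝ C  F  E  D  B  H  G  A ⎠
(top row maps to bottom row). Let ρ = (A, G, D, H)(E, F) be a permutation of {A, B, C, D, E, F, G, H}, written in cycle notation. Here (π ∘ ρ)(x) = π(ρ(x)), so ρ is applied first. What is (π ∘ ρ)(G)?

D

ρ(G) = D, then π(D) = D; composing gives (π ∘ ρ)(G) = D.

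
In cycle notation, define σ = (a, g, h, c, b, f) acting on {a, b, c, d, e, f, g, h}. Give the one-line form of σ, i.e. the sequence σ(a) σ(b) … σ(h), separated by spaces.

Image by image: a→g, b→f, c→b, d→d, e→e, f→a, g→h, h→c.
So the one-line form is g f b d e a h c.

g f b d e a h c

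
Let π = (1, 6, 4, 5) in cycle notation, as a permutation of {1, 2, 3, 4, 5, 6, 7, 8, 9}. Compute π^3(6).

1

6 lies in the 4-cycle (1, 6, 4, 5).
Advancing 3 steps from 6: 6 → 4 → 5 → 1.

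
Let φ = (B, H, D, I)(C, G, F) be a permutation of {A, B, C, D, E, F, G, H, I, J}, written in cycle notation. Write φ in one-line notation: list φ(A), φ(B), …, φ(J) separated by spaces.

A H G I E C F D B J

Reading each image from the cycles: A→A, B→H, C→G, D→I, E→E, F→C, G→F, H→D, I→B, J→J.
Listing these in domain order gives A H G I E C F D B J.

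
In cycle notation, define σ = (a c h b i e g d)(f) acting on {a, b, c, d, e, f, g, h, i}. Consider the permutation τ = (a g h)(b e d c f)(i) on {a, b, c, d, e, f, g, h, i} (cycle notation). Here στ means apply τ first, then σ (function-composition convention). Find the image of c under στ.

τ(c) = f, then σ(f) = f; composing gives (στ)(c) = f.

f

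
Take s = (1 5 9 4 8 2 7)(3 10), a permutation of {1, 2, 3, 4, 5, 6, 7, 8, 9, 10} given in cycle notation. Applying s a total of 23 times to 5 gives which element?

4

5 lies in the 7-cycle (1 5 9 4 8 2 7).
On a 7-cycle, s^7 is the identity, so s^23 = s^2 there (23 ≡ 2 mod 7).
Stepping 2 places around the cycle: 5 → 9 → 4.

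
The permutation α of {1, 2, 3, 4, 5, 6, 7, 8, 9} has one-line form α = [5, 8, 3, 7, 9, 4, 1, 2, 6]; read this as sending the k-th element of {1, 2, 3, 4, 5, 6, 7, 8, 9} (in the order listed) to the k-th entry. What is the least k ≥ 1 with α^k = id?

Writing α as disjoint cycles, the cycle lengths are 6, 2, 1.
The order of α is the least common multiple of its cycle lengths: lcm(6, 2) = 6.

6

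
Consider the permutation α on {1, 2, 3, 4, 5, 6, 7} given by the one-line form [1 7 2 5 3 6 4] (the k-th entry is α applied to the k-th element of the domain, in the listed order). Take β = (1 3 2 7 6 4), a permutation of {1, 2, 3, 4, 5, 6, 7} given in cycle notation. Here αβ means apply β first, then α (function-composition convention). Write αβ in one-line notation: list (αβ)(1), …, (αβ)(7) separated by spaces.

(αβ)(x) = α(β(x)). Computing each image: α(β(1)) = α(3) = 2, α(β(2)) = α(7) = 4, α(β(3)) = α(2) = 7, α(β(4)) = α(1) = 1, α(β(5)) = α(5) = 3, α(β(6)) = α(4) = 5, α(β(7)) = α(6) = 6.
Hence αβ = [2 4 7 1 3 5 6].

2 4 7 1 3 5 6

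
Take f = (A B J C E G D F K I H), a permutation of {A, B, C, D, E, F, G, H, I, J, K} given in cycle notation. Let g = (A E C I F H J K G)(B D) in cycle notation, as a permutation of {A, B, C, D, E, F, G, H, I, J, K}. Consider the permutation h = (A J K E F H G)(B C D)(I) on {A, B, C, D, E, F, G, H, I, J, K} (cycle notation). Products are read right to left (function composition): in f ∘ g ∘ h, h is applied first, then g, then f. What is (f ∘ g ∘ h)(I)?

(f ∘ g ∘ h)(I) = f(g(h(I))). h(I) = I, then g(I) = F, then f(F) = K, so the result is K.

K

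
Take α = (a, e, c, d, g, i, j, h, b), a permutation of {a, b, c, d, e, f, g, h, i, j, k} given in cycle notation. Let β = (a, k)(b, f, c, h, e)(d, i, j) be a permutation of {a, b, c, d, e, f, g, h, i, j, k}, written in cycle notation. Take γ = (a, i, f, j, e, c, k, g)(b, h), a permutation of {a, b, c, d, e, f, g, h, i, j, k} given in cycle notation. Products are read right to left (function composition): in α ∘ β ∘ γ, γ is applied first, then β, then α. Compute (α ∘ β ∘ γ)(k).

i

(α ∘ β ∘ γ)(k) = α(β(γ(k))). γ(k) = g, then β(g) = g, then α(g) = i, so the result is i.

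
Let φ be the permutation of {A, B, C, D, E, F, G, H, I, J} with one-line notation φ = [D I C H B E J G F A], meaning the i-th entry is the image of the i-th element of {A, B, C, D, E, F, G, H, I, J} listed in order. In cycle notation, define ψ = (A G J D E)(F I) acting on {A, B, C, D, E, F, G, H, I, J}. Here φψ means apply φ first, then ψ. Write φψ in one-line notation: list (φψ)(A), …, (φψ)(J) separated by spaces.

(φψ)(x) = ψ(φ(x)). Computing each image: ψ(φ(A)) = ψ(D) = E, ψ(φ(B)) = ψ(I) = F, ψ(φ(C)) = ψ(C) = C, ψ(φ(D)) = ψ(H) = H, ψ(φ(E)) = ψ(B) = B, ψ(φ(F)) = ψ(E) = A, ψ(φ(G)) = ψ(J) = D, ψ(φ(H)) = ψ(G) = J, ψ(φ(I)) = ψ(F) = I, ψ(φ(J)) = ψ(A) = G.
Hence φψ = [E F C H B A D J I G].

E F C H B A D J I G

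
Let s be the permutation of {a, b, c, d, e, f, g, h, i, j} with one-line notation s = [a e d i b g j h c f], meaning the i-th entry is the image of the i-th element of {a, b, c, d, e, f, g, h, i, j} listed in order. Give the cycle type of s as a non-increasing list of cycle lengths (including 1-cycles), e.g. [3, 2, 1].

The disjoint cycles are (a)(b, e)(c, d, i)(f, g, j)(h), with lengths 3, 3, 2, 1, 1 in non-increasing order.

[3, 3, 2, 1, 1]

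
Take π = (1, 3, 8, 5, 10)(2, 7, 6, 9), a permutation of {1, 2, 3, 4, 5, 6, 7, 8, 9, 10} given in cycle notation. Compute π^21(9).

9 lies in the 4-cycle (2, 7, 6, 9).
Since the cycle has length 4, π^21 acts on it the same as π^1 (21 mod 4 = 1).
Advancing 1 step from 9: 9 → 2.

2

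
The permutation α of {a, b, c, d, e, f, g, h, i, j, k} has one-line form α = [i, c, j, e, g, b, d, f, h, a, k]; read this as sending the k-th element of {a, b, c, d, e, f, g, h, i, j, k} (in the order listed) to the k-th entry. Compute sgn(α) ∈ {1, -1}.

In disjoint-cycle form the cycle lengths are 7, 3, 1.
A cycle of length ℓ contributes ℓ−1 transpositions, so α is a product of 6 + 2 = 8 transpositions — even.

1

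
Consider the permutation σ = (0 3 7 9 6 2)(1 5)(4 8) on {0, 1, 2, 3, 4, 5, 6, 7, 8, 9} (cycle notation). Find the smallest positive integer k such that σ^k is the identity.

6

The disjoint cycles have lengths 6, 2, 2.
The order is lcm(6, 2, 2) = 6.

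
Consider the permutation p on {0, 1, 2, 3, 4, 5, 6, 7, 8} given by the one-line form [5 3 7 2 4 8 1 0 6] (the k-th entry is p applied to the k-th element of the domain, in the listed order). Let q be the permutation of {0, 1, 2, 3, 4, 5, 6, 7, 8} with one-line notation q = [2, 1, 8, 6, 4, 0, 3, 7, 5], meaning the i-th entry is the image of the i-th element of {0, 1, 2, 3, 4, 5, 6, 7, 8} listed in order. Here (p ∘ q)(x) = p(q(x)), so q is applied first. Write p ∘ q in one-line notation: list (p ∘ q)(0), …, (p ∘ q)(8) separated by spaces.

7 3 6 1 4 5 2 0 8

Chase each element through q then p: 0 → 2 → 7; 1 → 1 → 3; 2 → 8 → 6; 3 → 6 → 1; 4 → 4 → 4; 5 → 0 → 5; 6 → 3 → 2; 7 → 7 → 0; 8 → 5 → 8.
Collecting the images, p ∘ q = [7 3 6 1 4 5 2 0 8].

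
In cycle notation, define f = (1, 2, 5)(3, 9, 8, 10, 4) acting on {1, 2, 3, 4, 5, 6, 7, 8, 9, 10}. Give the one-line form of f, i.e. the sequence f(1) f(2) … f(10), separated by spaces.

2 5 9 3 1 6 7 10 8 4

Each element maps to the next entry in its cycle (wrapping to the front): 1→2, 2→5, 3→9, 4→3, 5→1, 6→6, 7→7, 8→10, 9→8, 10→4.
Listing these in domain order gives 2 5 9 3 1 6 7 10 8 4.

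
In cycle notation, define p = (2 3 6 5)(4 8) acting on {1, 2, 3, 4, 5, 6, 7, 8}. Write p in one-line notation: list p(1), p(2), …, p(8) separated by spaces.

1 3 6 8 2 5 7 4

Reading each image from the cycles: 1↦1, 2↦3, 3↦6, 4↦8, 5↦2, 6↦5, 7↦7, 8↦4.
So the one-line form is 1 3 6 8 2 5 7 4.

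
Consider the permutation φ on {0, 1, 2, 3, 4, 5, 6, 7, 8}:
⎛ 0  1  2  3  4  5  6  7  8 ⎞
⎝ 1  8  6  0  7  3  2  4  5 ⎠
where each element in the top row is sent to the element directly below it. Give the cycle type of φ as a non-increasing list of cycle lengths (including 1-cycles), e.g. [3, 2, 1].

[5, 2, 2]

The disjoint cycles are (0 1 8 5 3)(2 6)(4 7), with lengths 5, 2, 2 in non-increasing order.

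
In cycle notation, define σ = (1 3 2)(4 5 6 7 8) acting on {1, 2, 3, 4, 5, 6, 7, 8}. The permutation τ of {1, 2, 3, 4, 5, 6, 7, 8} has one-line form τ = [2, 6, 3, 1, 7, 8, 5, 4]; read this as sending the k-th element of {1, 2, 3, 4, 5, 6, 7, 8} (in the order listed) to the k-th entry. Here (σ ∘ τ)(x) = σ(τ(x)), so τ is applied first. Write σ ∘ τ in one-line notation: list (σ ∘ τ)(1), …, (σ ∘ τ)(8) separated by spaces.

1 7 2 3 8 4 6 5

(σ ∘ τ)(x) = σ(τ(x)). Computing each image: σ(τ(1)) = σ(2) = 1, σ(τ(2)) = σ(6) = 7, σ(τ(3)) = σ(3) = 2, σ(τ(4)) = σ(1) = 3, σ(τ(5)) = σ(7) = 8, σ(τ(6)) = σ(8) = 4, σ(τ(7)) = σ(5) = 6, σ(τ(8)) = σ(4) = 5.
Hence σ ∘ τ = [1 7 2 3 8 4 6 5].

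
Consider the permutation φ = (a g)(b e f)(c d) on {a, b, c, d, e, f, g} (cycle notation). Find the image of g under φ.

a

Within (a g), g ↦ a.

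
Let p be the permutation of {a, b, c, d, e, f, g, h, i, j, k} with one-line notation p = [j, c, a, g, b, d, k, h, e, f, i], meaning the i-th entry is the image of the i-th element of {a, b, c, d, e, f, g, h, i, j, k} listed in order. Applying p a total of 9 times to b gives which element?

Tracing b → c → … returns to b after 10 steps, so b lies in a 10-cycle (a, j, f, d, g, k, i, e, b, c).
Advancing 9 steps from b: b → c → a → j → f → d → g → k → i → e.

e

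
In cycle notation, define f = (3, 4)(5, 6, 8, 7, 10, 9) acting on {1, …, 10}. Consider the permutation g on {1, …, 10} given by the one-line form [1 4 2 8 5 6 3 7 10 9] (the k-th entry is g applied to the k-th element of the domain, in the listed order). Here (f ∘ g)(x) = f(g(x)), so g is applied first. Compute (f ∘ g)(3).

g(3) = 2, then f(2) = 2; composing gives (f ∘ g)(3) = 2.

2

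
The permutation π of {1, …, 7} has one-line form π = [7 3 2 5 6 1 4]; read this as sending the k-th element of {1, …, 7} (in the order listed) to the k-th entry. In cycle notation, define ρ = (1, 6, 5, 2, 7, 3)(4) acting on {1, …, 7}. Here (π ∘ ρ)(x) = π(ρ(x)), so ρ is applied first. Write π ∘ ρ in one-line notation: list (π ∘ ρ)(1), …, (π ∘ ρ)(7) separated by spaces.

(π ∘ ρ)(x) = π(ρ(x)). Computing each image: π(ρ(1)) = π(6) = 1, π(ρ(2)) = π(7) = 4, π(ρ(3)) = π(1) = 7, π(ρ(4)) = π(4) = 5, π(ρ(5)) = π(2) = 3, π(ρ(6)) = π(5) = 6, π(ρ(7)) = π(3) = 2.
Hence π ∘ ρ = [1 4 7 5 3 6 2].

1 4 7 5 3 6 2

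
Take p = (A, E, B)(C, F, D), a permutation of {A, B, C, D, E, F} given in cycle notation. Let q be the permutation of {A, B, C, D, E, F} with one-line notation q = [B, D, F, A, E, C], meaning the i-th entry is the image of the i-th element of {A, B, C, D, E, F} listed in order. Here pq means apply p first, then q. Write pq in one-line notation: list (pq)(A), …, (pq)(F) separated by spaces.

E B C F D A

For each element, apply p then q: A → E → E; B → A → B; C → F → C; D → C → F; E → B → D; F → D → A.
Collecting the images, pq = [E B C F D A].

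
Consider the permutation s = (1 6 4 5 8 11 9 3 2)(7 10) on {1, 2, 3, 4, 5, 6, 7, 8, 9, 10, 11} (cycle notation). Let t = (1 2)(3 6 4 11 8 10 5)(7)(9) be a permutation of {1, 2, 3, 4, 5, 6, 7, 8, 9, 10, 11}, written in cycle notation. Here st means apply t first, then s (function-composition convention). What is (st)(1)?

1

t(1) = 2, then s(2) = 1; composing gives (st)(1) = 1.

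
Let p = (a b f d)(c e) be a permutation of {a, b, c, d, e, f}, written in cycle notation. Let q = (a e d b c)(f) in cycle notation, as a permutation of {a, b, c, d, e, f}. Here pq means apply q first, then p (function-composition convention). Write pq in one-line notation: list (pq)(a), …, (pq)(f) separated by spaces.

Chase each element through q then p: a → e → c; b → c → e; c → a → b; d → b → f; e → d → a; f → f → d.
So pq in one-line form is c e b f a d.

c e b f a d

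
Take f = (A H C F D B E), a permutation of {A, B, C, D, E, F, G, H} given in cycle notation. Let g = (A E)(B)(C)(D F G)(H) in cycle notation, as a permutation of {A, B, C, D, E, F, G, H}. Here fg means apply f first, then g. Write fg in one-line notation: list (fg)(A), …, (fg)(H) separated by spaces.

(fg)(x) = g(f(x)). Computing each image: g(f(A)) = g(H) = H, g(f(B)) = g(E) = A, g(f(C)) = g(F) = G, g(f(D)) = g(B) = B, g(f(E)) = g(A) = E, g(f(F)) = g(D) = F, g(f(G)) = g(G) = D, g(f(H)) = g(C) = C.
Hence fg = [H A G B E F D C].

H A G B E F D C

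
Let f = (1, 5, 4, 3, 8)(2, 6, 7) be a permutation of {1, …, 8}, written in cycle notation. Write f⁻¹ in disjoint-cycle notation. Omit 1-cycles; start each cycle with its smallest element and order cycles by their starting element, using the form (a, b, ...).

The inverse reverses each cycle.
After reversing and putting each cycle's least element first, f⁻¹ = (1, 8, 3, 4, 5)(2, 7, 6).

(1, 8, 3, 4, 5)(2, 7, 6)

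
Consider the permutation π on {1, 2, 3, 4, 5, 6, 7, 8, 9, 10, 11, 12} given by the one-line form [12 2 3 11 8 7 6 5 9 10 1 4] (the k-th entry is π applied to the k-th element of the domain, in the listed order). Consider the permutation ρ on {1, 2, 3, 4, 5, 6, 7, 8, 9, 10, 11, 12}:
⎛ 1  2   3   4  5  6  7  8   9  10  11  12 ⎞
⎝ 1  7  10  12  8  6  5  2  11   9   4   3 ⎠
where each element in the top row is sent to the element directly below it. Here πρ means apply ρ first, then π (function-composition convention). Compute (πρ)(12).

3

First apply ρ: ρ(12) = 3, then π(3) = 3. Thus (πρ)(12) = 3.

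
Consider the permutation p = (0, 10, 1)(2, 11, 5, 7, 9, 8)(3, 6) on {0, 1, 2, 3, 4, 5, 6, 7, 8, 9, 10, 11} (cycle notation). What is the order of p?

6

The cycle type of p is (6, 3, 2, 1).
Since disjoint cycles commute, ord(p) = lcm(6, 3, 2) = 6.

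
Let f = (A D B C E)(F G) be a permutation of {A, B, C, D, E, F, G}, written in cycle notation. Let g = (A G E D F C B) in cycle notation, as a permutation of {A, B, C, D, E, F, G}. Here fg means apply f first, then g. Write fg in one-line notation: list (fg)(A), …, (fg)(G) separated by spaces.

F B D A G E C

Chase each element through f then g: A → D → F; B → C → B; C → E → D; D → B → A; E → A → G; F → G → E; G → F → C.
Collecting the images, fg = [F B D A G E C].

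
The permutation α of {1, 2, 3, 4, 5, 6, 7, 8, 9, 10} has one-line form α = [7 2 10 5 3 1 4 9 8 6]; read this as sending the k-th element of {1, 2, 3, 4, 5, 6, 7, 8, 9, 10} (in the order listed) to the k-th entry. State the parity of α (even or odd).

In disjoint-cycle form the cycle lengths are 7, 2, 1.
A cycle of length ℓ contributes ℓ−1 transpositions, so α is a product of 6 + 1 = 7 transpositions — odd.

odd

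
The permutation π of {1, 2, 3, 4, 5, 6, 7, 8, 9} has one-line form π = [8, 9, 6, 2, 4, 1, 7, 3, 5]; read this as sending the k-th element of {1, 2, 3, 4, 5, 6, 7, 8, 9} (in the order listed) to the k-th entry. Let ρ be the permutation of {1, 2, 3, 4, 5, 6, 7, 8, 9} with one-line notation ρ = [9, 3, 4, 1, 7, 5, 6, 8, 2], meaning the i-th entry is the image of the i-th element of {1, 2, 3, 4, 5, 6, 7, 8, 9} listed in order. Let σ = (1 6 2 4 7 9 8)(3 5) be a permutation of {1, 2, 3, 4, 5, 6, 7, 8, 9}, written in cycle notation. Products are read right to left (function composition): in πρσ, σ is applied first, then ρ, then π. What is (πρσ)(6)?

Chase 6: σ(6) = 2; ρ(2) = 3; π(3) = 6. Hence (πρσ)(6) = 6.

6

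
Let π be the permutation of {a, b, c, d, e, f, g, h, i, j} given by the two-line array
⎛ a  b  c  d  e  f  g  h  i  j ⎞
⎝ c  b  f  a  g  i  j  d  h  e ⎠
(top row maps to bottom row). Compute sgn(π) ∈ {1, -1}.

-1

In disjoint-cycle form the cycle lengths are 6, 3, 1.
A cycle is odd iff its length is even; π has 1 even-length cycle, so sgn(π) = (−1)^1 and π is odd.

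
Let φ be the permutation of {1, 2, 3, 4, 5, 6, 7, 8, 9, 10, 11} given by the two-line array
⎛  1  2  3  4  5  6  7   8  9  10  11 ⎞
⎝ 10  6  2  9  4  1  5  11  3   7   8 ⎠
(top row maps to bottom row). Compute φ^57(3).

Tracing 3 → 2 → … returns to 3 after 9 steps, so 3 lies in a 9-cycle (1, 10, 7, 5, 4, 9, 3, 2, 6).
Since the cycle has length 9, φ^57 acts on it the same as φ^3 (57 mod 9 = 3).
Advancing 3 steps from 3: 3 → 2 → 6 → 1.

1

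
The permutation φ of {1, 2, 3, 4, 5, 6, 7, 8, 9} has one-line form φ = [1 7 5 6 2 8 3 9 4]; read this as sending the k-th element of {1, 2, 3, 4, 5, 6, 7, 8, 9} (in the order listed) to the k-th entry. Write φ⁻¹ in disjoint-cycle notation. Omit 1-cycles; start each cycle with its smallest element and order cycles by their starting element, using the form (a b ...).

(2 5 3 7)(4 9 8 6)

The cycle decomposition of φ is (2 7 3 5)(4 6 8 9).
The inverse reverses every cycle; in canonical form, φ⁻¹ = (2 5 3 7)(4 9 8 6).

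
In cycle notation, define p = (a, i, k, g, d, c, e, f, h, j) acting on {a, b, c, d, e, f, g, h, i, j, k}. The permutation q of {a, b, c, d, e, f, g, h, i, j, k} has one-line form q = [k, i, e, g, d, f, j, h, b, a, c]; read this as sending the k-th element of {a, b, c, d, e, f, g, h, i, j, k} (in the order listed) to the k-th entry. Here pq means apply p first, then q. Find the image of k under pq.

(pq)(k) = q(p(k)). p(k) = g, then q(g) = j. So (pq)(k) = j.

j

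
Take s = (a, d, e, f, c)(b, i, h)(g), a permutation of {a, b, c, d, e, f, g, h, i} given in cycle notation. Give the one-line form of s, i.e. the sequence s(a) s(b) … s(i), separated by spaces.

Reading each image from the cycles: a↦d, b↦i, c↦a, d↦e, e↦f, f↦c, g↦g, h↦b, i↦h.
Listing these in domain order gives d i a e f c g b h.

d i a e f c g b h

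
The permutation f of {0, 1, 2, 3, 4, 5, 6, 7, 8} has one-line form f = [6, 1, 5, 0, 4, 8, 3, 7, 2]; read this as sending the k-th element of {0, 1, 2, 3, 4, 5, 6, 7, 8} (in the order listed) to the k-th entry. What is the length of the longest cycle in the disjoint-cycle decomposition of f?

3

Decomposing into disjoint cycles gives (0, 6, 3)(2, 5, 8); the longest has length 3.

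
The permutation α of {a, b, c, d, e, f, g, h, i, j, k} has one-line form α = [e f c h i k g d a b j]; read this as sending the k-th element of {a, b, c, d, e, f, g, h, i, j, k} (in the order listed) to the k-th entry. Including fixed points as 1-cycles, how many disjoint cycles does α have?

The cycle decomposition is (a, e, i)(b, f, k, j)(c)(d, h)(g), which has 5 cycles (counting 1-cycles).

5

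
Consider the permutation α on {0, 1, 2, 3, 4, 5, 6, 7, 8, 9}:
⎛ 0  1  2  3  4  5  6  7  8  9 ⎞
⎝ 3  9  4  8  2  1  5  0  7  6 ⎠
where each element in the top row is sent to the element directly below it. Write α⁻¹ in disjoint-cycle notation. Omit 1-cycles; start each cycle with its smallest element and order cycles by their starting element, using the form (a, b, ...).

(0, 7, 8, 3)(1, 5, 6, 9)(2, 4)

The cycle decomposition of α is (0, 3, 8, 7)(1, 9, 6, 5)(2, 4).
Reversing each cycle (and rotating so the smallest element leads) gives α⁻¹ = (0, 7, 8, 3)(1, 5, 6, 9)(2, 4).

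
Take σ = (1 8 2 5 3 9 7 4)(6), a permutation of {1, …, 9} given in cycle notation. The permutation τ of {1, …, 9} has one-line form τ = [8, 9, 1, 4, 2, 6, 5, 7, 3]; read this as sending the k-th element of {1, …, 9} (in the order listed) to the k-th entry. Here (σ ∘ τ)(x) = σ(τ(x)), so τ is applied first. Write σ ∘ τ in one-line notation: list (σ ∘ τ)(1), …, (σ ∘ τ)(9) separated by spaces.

2 7 8 1 5 6 3 4 9

Chase each element through τ then σ: 1 → 8 → 2; 2 → 9 → 7; 3 → 1 → 8; 4 → 4 → 1; 5 → 2 → 5; 6 → 6 → 6; 7 → 5 → 3; 8 → 7 → 4; 9 → 3 → 9.
So σ ∘ τ in one-line form is 2 7 8 1 5 6 3 4 9.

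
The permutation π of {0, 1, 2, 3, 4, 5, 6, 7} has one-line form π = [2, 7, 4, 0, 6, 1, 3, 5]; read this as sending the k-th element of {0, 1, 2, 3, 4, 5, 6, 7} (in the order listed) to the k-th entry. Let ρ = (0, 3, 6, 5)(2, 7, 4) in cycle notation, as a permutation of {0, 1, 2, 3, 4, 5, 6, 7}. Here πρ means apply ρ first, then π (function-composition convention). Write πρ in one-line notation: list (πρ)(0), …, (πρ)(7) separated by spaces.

0 7 5 3 4 2 1 6

For each element, apply ρ then π: 0 → 3 → 0; 1 → 1 → 7; 2 → 7 → 5; 3 → 6 → 3; 4 → 2 → 4; 5 → 0 → 2; 6 → 5 → 1; 7 → 4 → 6.
So πρ in one-line form is 0 7 5 3 4 2 1 6.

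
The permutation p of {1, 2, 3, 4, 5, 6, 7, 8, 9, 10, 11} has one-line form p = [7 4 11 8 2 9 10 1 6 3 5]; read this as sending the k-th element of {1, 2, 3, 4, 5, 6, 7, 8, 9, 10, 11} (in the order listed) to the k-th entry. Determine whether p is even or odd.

In disjoint-cycle form the cycle lengths are 9, 2.
A cycle is odd iff its length is even; p has 1 even-length cycle, so sgn(p) = (−1)^1 and p is odd.

odd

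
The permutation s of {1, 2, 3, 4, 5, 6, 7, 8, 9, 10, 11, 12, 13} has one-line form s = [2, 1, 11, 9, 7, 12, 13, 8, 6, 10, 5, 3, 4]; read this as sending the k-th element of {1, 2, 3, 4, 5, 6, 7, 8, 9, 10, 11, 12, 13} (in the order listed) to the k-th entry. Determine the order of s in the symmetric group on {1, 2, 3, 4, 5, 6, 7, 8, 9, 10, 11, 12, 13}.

Decomposing into disjoint cycles gives cycle lengths 9, 2, 1, 1.
The order of s is the least common multiple of its cycle lengths: lcm(9, 2) = 18.

18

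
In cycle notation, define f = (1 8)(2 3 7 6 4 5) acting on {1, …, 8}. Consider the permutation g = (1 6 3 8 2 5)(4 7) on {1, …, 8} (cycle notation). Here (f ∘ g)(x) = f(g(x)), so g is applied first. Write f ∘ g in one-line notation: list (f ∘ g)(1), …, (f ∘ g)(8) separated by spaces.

4 2 1 6 8 7 5 3

Chase each element through g then f: 1 → 6 → 4; 2 → 5 → 2; 3 → 8 → 1; 4 → 7 → 6; 5 → 1 → 8; 6 → 3 → 7; 7 → 4 → 5; 8 → 2 → 3.
Collecting the images, f ∘ g = [4 2 1 6 8 7 5 3].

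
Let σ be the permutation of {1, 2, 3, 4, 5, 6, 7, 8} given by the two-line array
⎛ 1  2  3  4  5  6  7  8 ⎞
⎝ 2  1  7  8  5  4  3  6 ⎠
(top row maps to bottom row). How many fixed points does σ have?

The fixed points (elements with σ(x) = x) are {5}, so there is 1.

1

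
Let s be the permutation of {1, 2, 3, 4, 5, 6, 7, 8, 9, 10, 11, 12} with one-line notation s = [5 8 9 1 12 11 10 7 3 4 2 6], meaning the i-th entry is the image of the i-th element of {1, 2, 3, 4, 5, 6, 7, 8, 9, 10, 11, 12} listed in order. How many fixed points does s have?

No element satisfies s(x) = x, so there are 0 fixed points.

0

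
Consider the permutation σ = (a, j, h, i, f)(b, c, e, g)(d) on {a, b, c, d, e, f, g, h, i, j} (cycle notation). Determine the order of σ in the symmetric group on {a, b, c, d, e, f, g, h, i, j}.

20

The cycle type of σ is (5, 4, 1).
The order is lcm(5, 4) = 20.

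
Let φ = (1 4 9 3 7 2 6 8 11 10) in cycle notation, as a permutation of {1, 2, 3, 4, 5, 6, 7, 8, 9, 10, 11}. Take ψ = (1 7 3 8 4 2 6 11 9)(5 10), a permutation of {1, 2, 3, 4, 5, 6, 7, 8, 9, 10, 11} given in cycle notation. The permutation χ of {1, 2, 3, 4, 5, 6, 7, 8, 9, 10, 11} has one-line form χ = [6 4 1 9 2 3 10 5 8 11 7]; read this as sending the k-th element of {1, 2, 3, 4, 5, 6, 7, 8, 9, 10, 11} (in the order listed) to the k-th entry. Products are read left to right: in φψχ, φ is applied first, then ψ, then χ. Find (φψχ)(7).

3

(φψχ)(7) = χ(ψ(φ(7))). φ(7) = 2, then ψ(2) = 6, then χ(6) = 3, so the result is 3.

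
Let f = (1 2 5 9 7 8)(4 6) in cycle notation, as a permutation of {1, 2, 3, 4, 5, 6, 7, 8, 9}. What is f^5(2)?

2 lies in the 6-cycle (1 2 5 9 7 8).
Advancing 5 steps from 2: 2 → 5 → 9 → 7 → 8 → 1.

1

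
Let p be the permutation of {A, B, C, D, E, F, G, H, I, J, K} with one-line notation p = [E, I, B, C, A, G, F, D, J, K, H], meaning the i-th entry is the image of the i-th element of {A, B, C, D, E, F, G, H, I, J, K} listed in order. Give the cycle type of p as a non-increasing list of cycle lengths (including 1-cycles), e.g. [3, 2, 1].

[7, 2, 2]

The disjoint cycles are (A, E)(B, I, J, K, H, D, C)(F, G), with lengths 7, 2, 2 in non-increasing order.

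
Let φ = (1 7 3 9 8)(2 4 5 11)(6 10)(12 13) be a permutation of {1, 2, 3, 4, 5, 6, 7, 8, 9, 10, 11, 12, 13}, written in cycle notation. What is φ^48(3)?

3 lies in the 5-cycle (1 7 3 9 8).
On a 5-cycle, φ^5 is the identity, so φ^48 = φ^3 there (48 ≡ 3 mod 5).
Advancing 3 steps from 3: 3 → 9 → 8 → 1.

1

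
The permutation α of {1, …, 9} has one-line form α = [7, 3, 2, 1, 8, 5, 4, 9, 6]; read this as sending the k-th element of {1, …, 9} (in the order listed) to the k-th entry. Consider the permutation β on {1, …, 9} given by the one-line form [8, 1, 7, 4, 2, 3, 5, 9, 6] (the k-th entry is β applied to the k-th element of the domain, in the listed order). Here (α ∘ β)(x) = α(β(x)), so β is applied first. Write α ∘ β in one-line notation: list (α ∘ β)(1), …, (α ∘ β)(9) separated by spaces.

9 7 4 1 3 2 8 6 5

Chase each element through β then α: 1 → 8 → 9; 2 → 1 → 7; 3 → 7 → 4; 4 → 4 → 1; 5 → 2 → 3; 6 → 3 → 2; 7 → 5 → 8; 8 → 9 → 6; 9 → 6 → 5.
Collecting the images, α ∘ β = [9 7 4 1 3 2 8 6 5].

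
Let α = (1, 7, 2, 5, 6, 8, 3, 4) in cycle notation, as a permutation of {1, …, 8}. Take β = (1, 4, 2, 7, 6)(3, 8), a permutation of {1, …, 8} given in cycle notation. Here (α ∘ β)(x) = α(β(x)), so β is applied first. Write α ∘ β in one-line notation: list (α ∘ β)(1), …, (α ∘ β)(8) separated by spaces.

1 2 3 5 6 7 8 4

Chase each element through β then α: 1 → 4 → 1; 2 → 7 → 2; 3 → 8 → 3; 4 → 2 → 5; 5 → 5 → 6; 6 → 1 → 7; 7 → 6 → 8; 8 → 3 → 4.
Collecting the images, α ∘ β = [1 2 3 5 6 7 8 4].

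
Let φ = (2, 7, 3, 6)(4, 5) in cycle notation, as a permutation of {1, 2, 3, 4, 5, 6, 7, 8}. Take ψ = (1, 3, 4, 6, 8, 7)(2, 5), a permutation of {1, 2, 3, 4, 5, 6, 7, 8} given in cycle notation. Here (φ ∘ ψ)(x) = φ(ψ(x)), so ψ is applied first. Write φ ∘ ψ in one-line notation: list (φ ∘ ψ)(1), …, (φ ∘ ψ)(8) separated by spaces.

6 4 5 2 7 8 1 3

(φ ∘ ψ)(x) = φ(ψ(x)). Computing each image: φ(ψ(1)) = φ(3) = 6, φ(ψ(2)) = φ(5) = 4, φ(ψ(3)) = φ(4) = 5, φ(ψ(4)) = φ(6) = 2, φ(ψ(5)) = φ(2) = 7, φ(ψ(6)) = φ(8) = 8, φ(ψ(7)) = φ(1) = 1, φ(ψ(8)) = φ(7) = 3.
Hence φ ∘ ψ = [6 4 5 2 7 8 1 3].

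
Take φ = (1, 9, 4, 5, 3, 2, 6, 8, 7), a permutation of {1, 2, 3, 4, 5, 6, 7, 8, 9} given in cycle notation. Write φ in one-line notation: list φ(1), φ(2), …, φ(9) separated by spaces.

Reading each image from the cycles: 1↦9, 2↦6, 3↦2, 4↦5, 5↦3, 6↦8, 7↦1, 8↦7, 9↦4.
So the one-line form is 9 6 2 5 3 8 1 7 4.

9 6 2 5 3 8 1 7 4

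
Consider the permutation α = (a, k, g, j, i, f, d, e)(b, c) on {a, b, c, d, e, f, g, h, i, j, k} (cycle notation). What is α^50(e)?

k

e lies in the 8-cycle (a, k, g, j, i, f, d, e).
On an 8-cycle, α^8 is the identity, so α^50 = α^2 there (50 ≡ 2 mod 8).
Advancing 2 steps from e: e → a → k.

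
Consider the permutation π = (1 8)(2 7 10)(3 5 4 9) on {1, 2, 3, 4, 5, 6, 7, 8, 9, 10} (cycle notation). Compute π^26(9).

5

9 lies in the 4-cycle (3 5 4 9).
On a 4-cycle, π^4 is the identity, so π^26 = π^2 there (26 ≡ 2 mod 4).
Advancing 2 steps from 9: 9 → 3 → 5.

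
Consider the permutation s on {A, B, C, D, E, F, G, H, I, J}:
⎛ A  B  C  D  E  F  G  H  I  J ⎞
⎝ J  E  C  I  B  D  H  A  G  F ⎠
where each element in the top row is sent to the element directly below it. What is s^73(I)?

Tracing I → G → … returns to I after 7 steps, so I lies in a 7-cycle (A, J, F, D, I, G, H).
Since the cycle has length 7, s^73 acts on it the same as s^3 (73 mod 7 = 3).
Stepping 3 places around the cycle: I → G → H → A.

A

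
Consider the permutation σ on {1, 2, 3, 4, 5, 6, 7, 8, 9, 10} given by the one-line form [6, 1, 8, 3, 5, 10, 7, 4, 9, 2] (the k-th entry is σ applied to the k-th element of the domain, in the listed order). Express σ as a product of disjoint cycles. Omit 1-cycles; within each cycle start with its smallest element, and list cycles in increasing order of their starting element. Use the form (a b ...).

(1 6 10 2)(3 8 4)

From 1: 1 → 6 → 10 → 2 → 1, closing the cycle (1 6 10 2).
Continuing from each remaining unvisited element yields (1 6 10 2)(3 8 4).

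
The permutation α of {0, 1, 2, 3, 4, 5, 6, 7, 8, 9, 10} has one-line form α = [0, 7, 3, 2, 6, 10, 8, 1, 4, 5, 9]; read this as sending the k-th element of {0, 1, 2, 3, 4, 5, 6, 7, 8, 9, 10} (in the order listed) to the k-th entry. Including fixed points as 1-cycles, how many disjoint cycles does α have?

5

The cycle decomposition is (0)(1, 7)(2, 3)(4, 6, 8)(5, 10, 9), which has 5 cycles (counting 1-cycles).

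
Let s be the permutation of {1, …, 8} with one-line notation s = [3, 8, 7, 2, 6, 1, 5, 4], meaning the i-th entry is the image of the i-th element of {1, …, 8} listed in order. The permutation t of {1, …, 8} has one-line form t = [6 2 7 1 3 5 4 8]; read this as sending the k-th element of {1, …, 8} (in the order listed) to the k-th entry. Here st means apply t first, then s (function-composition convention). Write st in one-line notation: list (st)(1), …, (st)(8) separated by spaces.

Chase each element through t then s: 1 → 6 → 1; 2 → 2 → 8; 3 → 7 → 5; 4 → 1 → 3; 5 → 3 → 7; 6 → 5 → 6; 7 → 4 → 2; 8 → 8 → 4.
Collecting the images, st = [1 8 5 3 7 6 2 4].

1 8 5 3 7 6 2 4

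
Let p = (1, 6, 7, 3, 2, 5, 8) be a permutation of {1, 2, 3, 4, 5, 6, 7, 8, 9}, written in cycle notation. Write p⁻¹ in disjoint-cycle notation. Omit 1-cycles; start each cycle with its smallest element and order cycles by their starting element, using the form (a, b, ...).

If p sends a → b within a cycle, p⁻¹ sends b → a; equivalently, reverse each cycle.
After reversing and putting each cycle's least element first, p⁻¹ = (1, 8, 5, 2, 3, 7, 6).

(1, 8, 5, 2, 3, 7, 6)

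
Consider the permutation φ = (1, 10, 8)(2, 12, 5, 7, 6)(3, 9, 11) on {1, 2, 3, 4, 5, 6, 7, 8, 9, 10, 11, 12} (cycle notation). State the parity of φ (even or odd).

even

The cycle lengths are 5, 3, 3, 1.
A cycle is odd iff its length is even; φ has 0 even-length cycles, so sgn(φ) = (−1)^0 and φ is even.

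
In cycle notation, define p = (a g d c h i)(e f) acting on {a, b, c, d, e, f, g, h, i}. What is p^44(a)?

d

a lies in the 6-cycle (a g d c h i).
Since the cycle has length 6, p^44 acts on it the same as p^2 (44 mod 6 = 2).
Stepping 2 places around the cycle: a → g → d.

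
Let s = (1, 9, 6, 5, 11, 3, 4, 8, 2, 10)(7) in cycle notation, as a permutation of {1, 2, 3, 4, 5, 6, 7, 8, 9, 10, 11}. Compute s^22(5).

5 lies in the 10-cycle (1, 9, 6, 5, 11, 3, 4, 8, 2, 10).
Powers repeat with period 10 on this cycle, and 22 mod 10 = 2, so s^22(5) = s^2(5).
Advancing 2 steps from 5: 5 → 11 → 3.

3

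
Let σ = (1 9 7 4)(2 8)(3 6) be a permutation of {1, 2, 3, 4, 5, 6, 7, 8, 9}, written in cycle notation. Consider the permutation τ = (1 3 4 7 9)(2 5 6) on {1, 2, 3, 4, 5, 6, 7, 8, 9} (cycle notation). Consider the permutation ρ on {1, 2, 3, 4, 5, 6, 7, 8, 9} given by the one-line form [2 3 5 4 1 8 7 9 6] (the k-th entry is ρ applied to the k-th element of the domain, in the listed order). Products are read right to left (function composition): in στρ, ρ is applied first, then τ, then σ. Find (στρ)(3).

Chase 3: ρ(3) = 5; τ(5) = 6; σ(6) = 3. Hence (στρ)(3) = 3.

3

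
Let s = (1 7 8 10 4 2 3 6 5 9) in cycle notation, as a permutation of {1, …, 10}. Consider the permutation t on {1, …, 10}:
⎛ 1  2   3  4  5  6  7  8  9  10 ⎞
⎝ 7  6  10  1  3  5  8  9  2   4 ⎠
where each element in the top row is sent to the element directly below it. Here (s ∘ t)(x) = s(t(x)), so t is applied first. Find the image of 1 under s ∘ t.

8

(s ∘ t)(1) = s(t(1)). t(1) = 7, then s(7) = 8. So (s ∘ t)(1) = 8.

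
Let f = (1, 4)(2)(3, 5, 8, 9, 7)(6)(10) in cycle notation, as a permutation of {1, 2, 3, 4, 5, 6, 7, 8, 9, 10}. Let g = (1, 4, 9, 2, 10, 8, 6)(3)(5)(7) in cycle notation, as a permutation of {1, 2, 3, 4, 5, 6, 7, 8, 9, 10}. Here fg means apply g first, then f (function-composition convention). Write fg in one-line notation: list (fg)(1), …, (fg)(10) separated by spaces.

Chase each element through g then f: 1 → 4 → 1; 2 → 10 → 10; 3 → 3 → 5; 4 → 9 → 7; 5 → 5 → 8; 6 → 1 → 4; 7 → 7 → 3; 8 → 6 → 6; 9 → 2 → 2; 10 → 8 → 9.
So fg in one-line form is 1 10 5 7 8 4 3 6 2 9.

1 10 5 7 8 4 3 6 2 9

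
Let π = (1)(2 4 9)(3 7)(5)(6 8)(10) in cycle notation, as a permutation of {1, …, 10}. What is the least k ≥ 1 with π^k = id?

The cycle type of π is (3, 2, 2, 1, 1, 1).
Since disjoint cycles commute, ord(π) = lcm(3, 2, 2) = 6.

6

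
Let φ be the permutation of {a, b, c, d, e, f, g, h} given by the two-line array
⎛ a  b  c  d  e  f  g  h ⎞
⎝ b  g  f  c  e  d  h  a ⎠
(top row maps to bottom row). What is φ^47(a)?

h

Tracing a → b → … returns to a after 4 steps, so a lies in a 4-cycle (a, b, g, h).
Powers repeat with period 4 on this cycle, and 47 mod 4 = 3, so φ^47(a) = φ^3(a).
Stepping 3 places around the cycle: a → b → g → h.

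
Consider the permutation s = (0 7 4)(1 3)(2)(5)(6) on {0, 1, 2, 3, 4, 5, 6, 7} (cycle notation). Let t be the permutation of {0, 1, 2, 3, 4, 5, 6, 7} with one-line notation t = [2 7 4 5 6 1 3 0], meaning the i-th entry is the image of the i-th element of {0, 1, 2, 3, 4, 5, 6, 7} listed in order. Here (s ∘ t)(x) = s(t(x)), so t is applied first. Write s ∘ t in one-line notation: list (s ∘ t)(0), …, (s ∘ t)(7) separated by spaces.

2 4 0 5 6 3 1 7

Chase each element through t then s: 0 → 2 → 2; 1 → 7 → 4; 2 → 4 → 0; 3 → 5 → 5; 4 → 6 → 6; 5 → 1 → 3; 6 → 3 → 1; 7 → 0 → 7.
Collecting the images, s ∘ t = [2 4 0 5 6 3 1 7].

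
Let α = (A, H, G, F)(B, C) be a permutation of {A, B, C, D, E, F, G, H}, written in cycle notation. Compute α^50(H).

H lies in the 4-cycle (A, H, G, F).
Since the cycle has length 4, α^50 acts on it the same as α^2 (50 mod 4 = 2).
Stepping 2 places around the cycle: H → G → F.

F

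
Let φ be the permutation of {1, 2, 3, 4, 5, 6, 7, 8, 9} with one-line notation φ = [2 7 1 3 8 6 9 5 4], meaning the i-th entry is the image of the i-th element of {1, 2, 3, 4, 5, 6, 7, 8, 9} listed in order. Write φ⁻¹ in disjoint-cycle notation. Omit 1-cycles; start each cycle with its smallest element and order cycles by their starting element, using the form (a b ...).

First write φ in disjoint cycles: (1 2 7 9 4 3)(5 8).
Reversing each cycle (and rotating so the smallest element leads) gives φ⁻¹ = (1 3 4 9 7 2)(5 8).

(1 3 4 9 7 2)(5 8)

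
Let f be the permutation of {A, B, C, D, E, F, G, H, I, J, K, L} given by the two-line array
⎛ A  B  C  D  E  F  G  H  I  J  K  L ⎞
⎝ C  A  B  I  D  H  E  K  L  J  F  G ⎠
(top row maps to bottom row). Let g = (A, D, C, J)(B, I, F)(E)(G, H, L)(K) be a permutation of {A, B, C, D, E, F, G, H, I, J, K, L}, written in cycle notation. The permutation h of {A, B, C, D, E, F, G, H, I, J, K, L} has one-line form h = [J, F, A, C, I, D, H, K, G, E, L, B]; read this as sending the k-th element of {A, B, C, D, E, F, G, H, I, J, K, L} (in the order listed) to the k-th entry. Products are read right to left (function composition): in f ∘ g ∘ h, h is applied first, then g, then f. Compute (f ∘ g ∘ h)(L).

L

Apply the permutations in order: h(L) = B, then g(B) = I, then f(I) = L. So (f ∘ g ∘ h)(L) = L.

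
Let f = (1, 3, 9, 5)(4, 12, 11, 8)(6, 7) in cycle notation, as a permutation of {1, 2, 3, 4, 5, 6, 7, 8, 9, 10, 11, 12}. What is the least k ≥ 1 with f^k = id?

4

The cycle type of f is (4, 4, 2, 1, 1).
The order is lcm(4, 4, 2) = 4.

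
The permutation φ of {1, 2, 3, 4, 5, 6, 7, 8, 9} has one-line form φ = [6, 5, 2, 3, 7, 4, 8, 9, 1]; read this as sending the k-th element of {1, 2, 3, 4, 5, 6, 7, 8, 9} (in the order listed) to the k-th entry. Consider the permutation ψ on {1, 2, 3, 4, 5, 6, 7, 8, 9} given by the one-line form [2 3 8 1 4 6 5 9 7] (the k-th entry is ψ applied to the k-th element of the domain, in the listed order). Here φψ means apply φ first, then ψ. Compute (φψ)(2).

4

φ(2) = 5, then ψ(5) = 4; composing gives (φψ)(2) = 4.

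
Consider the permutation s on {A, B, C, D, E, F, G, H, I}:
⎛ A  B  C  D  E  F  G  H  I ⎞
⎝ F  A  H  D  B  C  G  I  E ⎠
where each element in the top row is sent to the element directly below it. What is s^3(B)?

Tracing B → A → … returns to B after 7 steps, so B lies in a 7-cycle (A F C H I E B).
Stepping 3 places around the cycle: B → A → F → C.

C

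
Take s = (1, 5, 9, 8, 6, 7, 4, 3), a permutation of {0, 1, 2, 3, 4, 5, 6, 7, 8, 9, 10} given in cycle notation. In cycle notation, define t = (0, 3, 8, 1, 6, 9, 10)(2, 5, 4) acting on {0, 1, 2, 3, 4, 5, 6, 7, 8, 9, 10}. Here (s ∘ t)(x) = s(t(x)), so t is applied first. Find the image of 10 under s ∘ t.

t(10) = 0, then s(0) = 0; composing gives (s ∘ t)(10) = 0.

0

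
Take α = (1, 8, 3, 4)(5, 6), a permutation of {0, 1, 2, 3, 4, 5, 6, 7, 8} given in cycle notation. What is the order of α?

4

The cycle type of α is (4, 2, 1, 1, 1).
The order of α is the least common multiple of its cycle lengths: lcm(4, 2) = 4.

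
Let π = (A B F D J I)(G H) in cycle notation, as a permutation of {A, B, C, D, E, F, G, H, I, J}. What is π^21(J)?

J lies in the 6-cycle (A B F D J I).
On a 6-cycle, π^6 is the identity, so π^21 = π^3 there (21 ≡ 3 mod 6).
Stepping 3 places around the cycle: J → I → A → B.

B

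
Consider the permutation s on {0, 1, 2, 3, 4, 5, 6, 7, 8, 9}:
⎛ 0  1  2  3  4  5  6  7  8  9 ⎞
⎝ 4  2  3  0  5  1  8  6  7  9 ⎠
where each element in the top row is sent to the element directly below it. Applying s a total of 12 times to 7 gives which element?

7

Tracing 7 → 6 → … returns to 7 after 3 steps, so 7 lies in a 3-cycle (6 8 7).
On a 3-cycle, s^3 is the identity, so s^12 = s^0 there (12 ≡ 0 mod 3).
So s^12(7) = 7.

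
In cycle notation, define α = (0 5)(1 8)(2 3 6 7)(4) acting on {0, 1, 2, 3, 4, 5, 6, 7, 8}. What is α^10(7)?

7 lies in the 4-cycle (2 3 6 7).
On a 4-cycle, α^4 is the identity, so α^10 = α^2 there (10 ≡ 2 mod 4).
Stepping 2 places around the cycle: 7 → 2 → 3.

3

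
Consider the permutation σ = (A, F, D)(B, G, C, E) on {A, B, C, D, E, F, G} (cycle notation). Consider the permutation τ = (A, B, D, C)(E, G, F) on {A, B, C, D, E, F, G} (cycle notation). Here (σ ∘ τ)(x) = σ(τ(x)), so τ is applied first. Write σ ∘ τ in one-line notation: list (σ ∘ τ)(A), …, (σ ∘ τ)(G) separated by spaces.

For each element, apply τ then σ: A → B → G; B → D → A; C → A → F; D → C → E; E → G → C; F → E → B; G → F → D.
Collecting the images, σ ∘ τ = [G A F E C B D].

G A F E C B D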